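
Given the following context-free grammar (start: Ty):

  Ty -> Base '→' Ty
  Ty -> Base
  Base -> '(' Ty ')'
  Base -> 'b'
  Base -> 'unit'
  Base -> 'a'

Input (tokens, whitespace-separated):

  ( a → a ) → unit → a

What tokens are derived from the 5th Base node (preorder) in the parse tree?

[Ty [Base ( [Ty [Base a] → [Ty [Base a]]] )] → [Ty [Base unit] → [Ty [Base a]]]]

a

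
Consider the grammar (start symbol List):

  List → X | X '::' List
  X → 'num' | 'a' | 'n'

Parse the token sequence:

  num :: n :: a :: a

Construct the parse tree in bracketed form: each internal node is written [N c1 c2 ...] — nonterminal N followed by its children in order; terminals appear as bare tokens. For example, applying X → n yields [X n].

[List [X num] :: [List [X n] :: [List [X a] :: [List [X a]]]]]

List
X :: List
num :: List
num :: X :: List
num :: n :: List
num :: n :: X :: List
num :: n :: a :: List
num :: n :: a :: X
num :: n :: a :: a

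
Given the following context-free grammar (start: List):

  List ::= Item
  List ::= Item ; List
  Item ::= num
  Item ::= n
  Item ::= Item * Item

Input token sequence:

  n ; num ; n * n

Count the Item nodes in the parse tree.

[List [Item n] ; [List [Item num] ; [List [Item [Item n] * [Item n]]]]]

5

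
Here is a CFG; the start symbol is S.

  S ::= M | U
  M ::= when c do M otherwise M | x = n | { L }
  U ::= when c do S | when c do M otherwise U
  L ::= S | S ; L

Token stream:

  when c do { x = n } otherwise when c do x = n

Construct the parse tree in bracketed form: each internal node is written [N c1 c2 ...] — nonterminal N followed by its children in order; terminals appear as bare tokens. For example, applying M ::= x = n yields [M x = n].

[S [U when c do [M { [L [S [M x = n]]] }] otherwise [U when c do [S [M x = n]]]]]

S
U
when c do M otherwise U
when c do { L } otherwise U
when c do { S } otherwise U
when c do { M } otherwise U
when c do { x = n } otherwise U
when c do { x = n } otherwise when c do S
when c do { x = n } otherwise when c do M
when c do { x = n } otherwise when c do x = n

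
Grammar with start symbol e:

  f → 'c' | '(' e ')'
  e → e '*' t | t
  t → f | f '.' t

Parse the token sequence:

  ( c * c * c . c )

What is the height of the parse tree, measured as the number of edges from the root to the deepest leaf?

[e [t [f ( [e [e [e [t [f c]]] * [t [f c]]] * [t [f c] . [t [f c]]]] )]]]

8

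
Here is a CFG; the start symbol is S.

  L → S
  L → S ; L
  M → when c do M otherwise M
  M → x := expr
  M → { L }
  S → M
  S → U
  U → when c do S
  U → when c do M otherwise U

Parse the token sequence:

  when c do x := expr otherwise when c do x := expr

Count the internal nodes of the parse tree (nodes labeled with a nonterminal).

[S [U when c do [M x := expr] otherwise [U when c do [S [M x := expr]]]]]

6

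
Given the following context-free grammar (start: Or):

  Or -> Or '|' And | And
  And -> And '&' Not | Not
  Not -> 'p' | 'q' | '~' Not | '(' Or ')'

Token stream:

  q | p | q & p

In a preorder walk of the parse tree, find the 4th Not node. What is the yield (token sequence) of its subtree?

[Or [Or [Or [And [Not q]]] | [And [Not p]]] | [And [And [Not q]] & [Not p]]]

p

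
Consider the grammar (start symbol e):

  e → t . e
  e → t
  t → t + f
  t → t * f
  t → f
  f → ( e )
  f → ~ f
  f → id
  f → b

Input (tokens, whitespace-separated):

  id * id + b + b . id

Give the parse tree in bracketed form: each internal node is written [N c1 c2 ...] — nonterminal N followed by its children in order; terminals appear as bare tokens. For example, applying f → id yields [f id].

[e [t [t [t [t [f id]] * [f id]] + [f b]] + [f b]] . [e [t [f id]]]]

e
t . e
t + f . e
t + f + f . e
t * f + f + f . e
f * f + f + f . e
id * f + f + f . e
id * id + f + f . e
id * id + b + f . e
id * id + b + b . e
id * id + b + b . t
id * id + b + b . f
id * id + b + b . id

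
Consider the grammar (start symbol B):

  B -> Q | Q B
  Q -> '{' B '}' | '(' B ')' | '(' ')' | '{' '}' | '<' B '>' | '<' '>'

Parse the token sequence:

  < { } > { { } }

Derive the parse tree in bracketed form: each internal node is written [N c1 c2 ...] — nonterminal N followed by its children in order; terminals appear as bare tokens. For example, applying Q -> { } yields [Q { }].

B
Q B
< B > B
< Q > B
< { } > B
< { } > Q
< { } > { B }
< { } > { Q }
< { } > { { } }

[B [Q < [B [Q { }]] >] [B [Q { [B [Q { }]] }]]]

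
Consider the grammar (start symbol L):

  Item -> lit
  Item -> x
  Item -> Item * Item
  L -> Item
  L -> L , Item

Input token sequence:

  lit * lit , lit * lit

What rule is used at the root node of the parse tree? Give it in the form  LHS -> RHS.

L -> L , Item

[L [L [Item [Item lit] * [Item lit]]] , [Item [Item lit] * [Item lit]]]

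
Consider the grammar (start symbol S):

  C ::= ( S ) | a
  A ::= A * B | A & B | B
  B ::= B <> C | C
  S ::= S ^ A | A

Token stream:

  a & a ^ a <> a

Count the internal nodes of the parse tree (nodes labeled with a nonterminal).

13

[S [S [A [A [B [C a]]] & [B [C a]]]] ^ [A [B [B [C a]] <> [C a]]]]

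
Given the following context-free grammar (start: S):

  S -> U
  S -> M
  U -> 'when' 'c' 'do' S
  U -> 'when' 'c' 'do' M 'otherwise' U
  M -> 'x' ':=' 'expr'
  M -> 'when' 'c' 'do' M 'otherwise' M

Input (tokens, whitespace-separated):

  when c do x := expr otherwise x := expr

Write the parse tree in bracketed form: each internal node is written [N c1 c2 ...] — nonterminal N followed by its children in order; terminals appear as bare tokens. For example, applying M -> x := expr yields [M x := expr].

S
M
when c do M otherwise M
when c do x := expr otherwise M
when c do x := expr otherwise x := expr

[S [M when c do [M x := expr] otherwise [M x := expr]]]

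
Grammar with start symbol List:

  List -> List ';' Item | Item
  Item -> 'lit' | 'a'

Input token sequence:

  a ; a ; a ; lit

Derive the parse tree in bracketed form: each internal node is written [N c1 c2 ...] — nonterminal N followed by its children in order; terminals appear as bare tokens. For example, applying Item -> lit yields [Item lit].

[List [List [List [List [Item a]] ; [Item a]] ; [Item a]] ; [Item lit]]

List
List ; Item
List ; Item ; Item
List ; Item ; Item ; Item
Item ; Item ; Item ; Item
a ; Item ; Item ; Item
a ; a ; Item ; Item
a ; a ; a ; Item
a ; a ; a ; lit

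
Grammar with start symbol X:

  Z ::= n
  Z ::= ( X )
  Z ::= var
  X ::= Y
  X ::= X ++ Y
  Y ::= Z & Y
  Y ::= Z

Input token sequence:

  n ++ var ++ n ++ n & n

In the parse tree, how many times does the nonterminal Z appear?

[X [X [X [X [Y [Z n]]] ++ [Y [Z var]]] ++ [Y [Z n]]] ++ [Y [Z n] & [Y [Z n]]]]

5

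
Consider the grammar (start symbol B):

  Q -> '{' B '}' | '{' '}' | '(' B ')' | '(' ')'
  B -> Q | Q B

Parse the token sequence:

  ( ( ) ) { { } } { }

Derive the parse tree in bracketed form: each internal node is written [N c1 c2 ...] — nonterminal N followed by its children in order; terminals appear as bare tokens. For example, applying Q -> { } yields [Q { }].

B
Q B
( B ) B
( Q ) B
( ( ) ) B
( ( ) ) Q B
( ( ) ) { B } B
( ( ) ) { Q } B
( ( ) ) { { } } B
( ( ) ) { { } } Q
( ( ) ) { { } } { }

[B [Q ( [B [Q ( )]] )] [B [Q { [B [Q { }]] }] [B [Q { }]]]]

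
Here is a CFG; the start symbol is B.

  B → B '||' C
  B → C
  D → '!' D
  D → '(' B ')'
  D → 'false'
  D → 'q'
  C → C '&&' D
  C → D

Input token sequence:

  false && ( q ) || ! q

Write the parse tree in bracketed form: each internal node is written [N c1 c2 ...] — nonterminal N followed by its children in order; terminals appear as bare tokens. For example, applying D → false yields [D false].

[B [B [C [C [D false]] && [D ( [B [C [D q]]] )]]] || [C [D ! [D q]]]]

B
B || C
C || C
C && D || C
D && D || C
false && D || C
false && ( B ) || C
false && ( C ) || C
false && ( D ) || C
false && ( q ) || C
false && ( q ) || D
false && ( q ) || ! D
false && ( q ) || ! q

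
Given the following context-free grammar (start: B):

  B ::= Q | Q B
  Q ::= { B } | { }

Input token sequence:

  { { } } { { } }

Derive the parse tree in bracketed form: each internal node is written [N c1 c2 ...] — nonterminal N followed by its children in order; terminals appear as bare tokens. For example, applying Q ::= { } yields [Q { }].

B
Q B
{ B } B
{ Q } B
{ { } } B
{ { } } Q
{ { } } { B }
{ { } } { Q }
{ { } } { { } }

[B [Q { [B [Q { }]] }] [B [Q { [B [Q { }]] }]]]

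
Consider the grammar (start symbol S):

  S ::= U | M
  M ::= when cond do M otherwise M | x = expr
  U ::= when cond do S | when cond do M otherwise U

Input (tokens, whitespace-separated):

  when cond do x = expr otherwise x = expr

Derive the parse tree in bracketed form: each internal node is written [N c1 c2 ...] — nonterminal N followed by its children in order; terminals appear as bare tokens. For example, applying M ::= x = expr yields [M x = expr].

[S [M when cond do [M x = expr] otherwise [M x = expr]]]

S
M
when cond do M otherwise M
when cond do x = expr otherwise M
when cond do x = expr otherwise x = expr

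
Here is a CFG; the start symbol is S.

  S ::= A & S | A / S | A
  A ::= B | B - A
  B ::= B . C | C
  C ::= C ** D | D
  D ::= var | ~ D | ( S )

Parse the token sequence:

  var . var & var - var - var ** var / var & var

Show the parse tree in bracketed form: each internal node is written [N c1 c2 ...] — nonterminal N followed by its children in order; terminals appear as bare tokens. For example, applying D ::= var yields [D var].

[S [A [B [B [C [D var]]] . [C [D var]]]] & [S [A [B [C [D var]]] - [A [B [C [D var]]] - [A [B [C [C [D var]] ** [D var]]]]]] / [S [A [B [C [D var]]]] & [S [A [B [C [D var]]]]]]]]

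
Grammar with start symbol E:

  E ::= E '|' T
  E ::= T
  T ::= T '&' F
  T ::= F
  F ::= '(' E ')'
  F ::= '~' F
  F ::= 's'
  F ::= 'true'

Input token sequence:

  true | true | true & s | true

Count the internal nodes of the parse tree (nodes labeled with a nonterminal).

[E [E [E [E [T [F true]]] | [T [F true]]] | [T [T [F true]] & [F s]]] | [T [F true]]]

14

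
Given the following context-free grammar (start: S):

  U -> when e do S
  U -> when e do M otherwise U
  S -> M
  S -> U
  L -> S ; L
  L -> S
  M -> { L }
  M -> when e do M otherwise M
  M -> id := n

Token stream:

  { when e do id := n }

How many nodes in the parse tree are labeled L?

1

[S [M { [L [S [U when e do [S [M id := n]]]]] }]]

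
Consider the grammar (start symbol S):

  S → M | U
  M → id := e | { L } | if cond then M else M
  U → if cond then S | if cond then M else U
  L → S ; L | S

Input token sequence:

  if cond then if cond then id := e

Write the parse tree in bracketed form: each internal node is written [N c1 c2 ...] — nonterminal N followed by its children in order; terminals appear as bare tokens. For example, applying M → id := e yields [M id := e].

[S [U if cond then [S [U if cond then [S [M id := e]]]]]]

S
U
if cond then S
if cond then U
if cond then if cond then S
if cond then if cond then M
if cond then if cond then id := e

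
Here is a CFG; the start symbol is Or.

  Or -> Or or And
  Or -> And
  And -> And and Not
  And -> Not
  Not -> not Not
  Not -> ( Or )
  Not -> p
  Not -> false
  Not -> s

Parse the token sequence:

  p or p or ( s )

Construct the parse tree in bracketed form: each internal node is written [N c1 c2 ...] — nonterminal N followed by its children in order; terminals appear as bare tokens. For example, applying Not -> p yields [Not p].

Or
Or or And
Or or And or And
And or And or And
Not or And or And
p or And or And
p or Not or And
p or p or And
p or p or Not
p or p or ( Or )
p or p or ( And )
p or p or ( Not )
p or p or ( s )

[Or [Or [Or [And [Not p]]] or [And [Not p]]] or [And [Not ( [Or [And [Not s]]] )]]]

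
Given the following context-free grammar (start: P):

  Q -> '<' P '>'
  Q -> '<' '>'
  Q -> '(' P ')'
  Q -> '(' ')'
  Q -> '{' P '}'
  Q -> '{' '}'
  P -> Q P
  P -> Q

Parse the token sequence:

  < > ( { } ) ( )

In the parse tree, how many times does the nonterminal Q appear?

4

[P [Q < >] [P [Q ( [P [Q { }]] )] [P [Q ( )]]]]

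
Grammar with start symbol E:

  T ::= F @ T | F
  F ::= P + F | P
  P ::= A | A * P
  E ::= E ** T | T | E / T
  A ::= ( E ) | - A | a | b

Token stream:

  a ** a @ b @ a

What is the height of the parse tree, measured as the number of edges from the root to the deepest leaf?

7

[E [E [T [F [P [A a]]]]] ** [T [F [P [A a]]] @ [T [F [P [A b]]] @ [T [F [P [A a]]]]]]]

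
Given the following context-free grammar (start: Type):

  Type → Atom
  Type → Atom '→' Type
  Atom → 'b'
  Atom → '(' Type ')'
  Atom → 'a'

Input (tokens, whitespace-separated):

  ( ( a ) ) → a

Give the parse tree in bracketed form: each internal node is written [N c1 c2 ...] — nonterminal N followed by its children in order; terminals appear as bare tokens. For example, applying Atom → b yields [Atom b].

Type
Atom → Type
( Type ) → Type
( Atom ) → Type
( ( Type ) ) → Type
( ( Atom ) ) → Type
( ( a ) ) → Type
( ( a ) ) → Atom
( ( a ) ) → a

[Type [Atom ( [Type [Atom ( [Type [Atom a]] )]] )] → [Type [Atom a]]]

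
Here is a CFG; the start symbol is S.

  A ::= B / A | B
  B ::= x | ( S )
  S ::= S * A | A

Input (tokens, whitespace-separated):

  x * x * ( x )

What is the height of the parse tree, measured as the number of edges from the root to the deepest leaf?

[S [S [S [A [B x]]] * [A [B x]]] * [A [B ( [S [A [B x]]] )]]]

6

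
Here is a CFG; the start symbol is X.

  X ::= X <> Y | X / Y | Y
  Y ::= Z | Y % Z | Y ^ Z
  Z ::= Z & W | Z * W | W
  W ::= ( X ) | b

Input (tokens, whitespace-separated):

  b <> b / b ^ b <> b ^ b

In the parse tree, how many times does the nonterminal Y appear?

6

[X [X [X [X [Y [Z [W b]]]] <> [Y [Z [W b]]]] / [Y [Y [Z [W b]]] ^ [Z [W b]]]] <> [Y [Y [Z [W b]]] ^ [Z [W b]]]]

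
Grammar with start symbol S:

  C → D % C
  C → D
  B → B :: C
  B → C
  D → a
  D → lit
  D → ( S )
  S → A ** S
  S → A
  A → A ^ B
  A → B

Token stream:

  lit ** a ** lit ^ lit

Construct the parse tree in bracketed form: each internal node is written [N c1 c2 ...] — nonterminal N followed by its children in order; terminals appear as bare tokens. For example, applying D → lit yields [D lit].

S
A ** S
B ** S
C ** S
D ** S
lit ** S
lit ** A ** S
lit ** B ** S
lit ** C ** S
lit ** D ** S
lit ** a ** S
lit ** a ** A
lit ** a ** A ^ B
lit ** a ** B ^ B
lit ** a ** C ^ B
lit ** a ** D ^ B
lit ** a ** lit ^ B
lit ** a ** lit ^ C
lit ** a ** lit ^ D
lit ** a ** lit ^ lit

[S [A [B [C [D lit]]]] ** [S [A [B [C [D a]]]] ** [S [A [A [B [C [D lit]]]] ^ [B [C [D lit]]]]]]]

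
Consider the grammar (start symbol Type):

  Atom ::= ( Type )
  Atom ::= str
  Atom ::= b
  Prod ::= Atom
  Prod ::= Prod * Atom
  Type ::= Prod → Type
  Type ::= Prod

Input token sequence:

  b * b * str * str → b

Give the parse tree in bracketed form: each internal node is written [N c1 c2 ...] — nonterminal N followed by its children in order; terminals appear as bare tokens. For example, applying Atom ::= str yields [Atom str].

[Type [Prod [Prod [Prod [Prod [Atom b]] * [Atom b]] * [Atom str]] * [Atom str]] → [Type [Prod [Atom b]]]]

Type
Prod → Type
Prod * Atom → Type
Prod * Atom * Atom → Type
Prod * Atom * Atom * Atom → Type
Atom * Atom * Atom * Atom → Type
b * Atom * Atom * Atom → Type
b * b * Atom * Atom → Type
b * b * str * Atom → Type
b * b * str * str → Type
b * b * str * str → Prod
b * b * str * str → Atom
b * b * str * str → b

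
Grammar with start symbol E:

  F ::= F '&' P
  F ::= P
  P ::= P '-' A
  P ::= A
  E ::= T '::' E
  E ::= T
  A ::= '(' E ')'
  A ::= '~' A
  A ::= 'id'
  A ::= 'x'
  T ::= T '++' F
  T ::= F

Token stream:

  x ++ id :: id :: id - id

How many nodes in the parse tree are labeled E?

[E [T [T [F [P [A x]]]] ++ [F [P [A id]]]] :: [E [T [F [P [A id]]]] :: [E [T [F [P [P [A id]] - [A id]]]]]]]

3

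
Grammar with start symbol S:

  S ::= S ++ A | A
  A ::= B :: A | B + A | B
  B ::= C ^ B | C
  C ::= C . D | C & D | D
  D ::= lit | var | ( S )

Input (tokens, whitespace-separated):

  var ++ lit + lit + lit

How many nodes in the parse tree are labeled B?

[S [S [A [B [C [D var]]]]] ++ [A [B [C [D lit]]] + [A [B [C [D lit]]] + [A [B [C [D lit]]]]]]]

4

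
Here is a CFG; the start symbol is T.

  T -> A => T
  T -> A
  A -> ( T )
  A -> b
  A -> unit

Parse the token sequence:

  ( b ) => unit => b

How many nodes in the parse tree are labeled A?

4

[T [A ( [T [A b]] )] => [T [A unit] => [T [A b]]]]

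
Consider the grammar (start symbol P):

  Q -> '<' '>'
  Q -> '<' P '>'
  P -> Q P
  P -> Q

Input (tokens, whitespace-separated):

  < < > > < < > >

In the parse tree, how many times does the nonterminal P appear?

[P [Q < [P [Q < >]] >] [P [Q < [P [Q < >]] >]]]

4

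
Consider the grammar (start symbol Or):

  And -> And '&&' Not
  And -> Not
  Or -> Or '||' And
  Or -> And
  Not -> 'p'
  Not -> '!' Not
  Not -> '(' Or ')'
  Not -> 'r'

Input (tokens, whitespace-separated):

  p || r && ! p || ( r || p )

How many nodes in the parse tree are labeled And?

[Or [Or [Or [And [Not p]]] || [And [And [Not r]] && [Not ! [Not p]]]] || [And [Not ( [Or [Or [And [Not r]]] || [And [Not p]]] )]]]

6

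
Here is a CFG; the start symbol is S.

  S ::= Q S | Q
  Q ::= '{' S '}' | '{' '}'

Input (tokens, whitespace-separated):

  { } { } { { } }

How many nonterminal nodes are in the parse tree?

[S [Q { }] [S [Q { }] [S [Q { [S [Q { }]] }]]]]

8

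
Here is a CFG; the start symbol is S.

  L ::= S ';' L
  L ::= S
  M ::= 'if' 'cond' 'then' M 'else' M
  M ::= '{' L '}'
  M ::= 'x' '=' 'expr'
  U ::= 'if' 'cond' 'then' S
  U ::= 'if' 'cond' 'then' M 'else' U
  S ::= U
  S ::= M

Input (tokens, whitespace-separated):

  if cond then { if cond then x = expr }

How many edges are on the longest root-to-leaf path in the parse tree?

[S [U if cond then [S [M { [L [S [U if cond then [S [M x = expr]]]]] }]]]]

9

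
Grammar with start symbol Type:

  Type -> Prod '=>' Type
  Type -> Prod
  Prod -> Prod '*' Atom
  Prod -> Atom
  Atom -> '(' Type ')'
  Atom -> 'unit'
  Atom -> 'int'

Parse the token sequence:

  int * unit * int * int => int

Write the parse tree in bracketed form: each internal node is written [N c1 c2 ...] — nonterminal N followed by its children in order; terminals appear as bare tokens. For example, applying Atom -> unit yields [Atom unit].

Type
Prod => Type
Prod * Atom => Type
Prod * Atom * Atom => Type
Prod * Atom * Atom * Atom => Type
Atom * Atom * Atom * Atom => Type
int * Atom * Atom * Atom => Type
int * unit * Atom * Atom => Type
int * unit * int * Atom => Type
int * unit * int * int => Type
int * unit * int * int => Prod
int * unit * int * int => Atom
int * unit * int * int => int

[Type [Prod [Prod [Prod [Prod [Atom int]] * [Atom unit]] * [Atom int]] * [Atom int]] => [Type [Prod [Atom int]]]]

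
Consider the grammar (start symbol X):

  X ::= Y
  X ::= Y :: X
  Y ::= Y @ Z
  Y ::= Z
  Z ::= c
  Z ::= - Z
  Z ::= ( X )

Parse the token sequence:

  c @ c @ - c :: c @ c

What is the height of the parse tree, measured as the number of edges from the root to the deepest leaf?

[X [Y [Y [Y [Z c]] @ [Z c]] @ [Z - [Z c]]] :: [X [Y [Y [Z c]] @ [Z c]]]]

5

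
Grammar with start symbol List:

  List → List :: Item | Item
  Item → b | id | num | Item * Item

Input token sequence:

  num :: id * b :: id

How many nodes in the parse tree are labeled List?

[List [List [List [Item num]] :: [Item [Item id] * [Item b]]] :: [Item id]]

3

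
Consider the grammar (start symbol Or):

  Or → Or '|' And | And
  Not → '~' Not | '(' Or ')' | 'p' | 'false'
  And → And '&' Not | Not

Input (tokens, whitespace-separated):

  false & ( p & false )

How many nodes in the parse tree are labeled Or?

[Or [And [And [Not false]] & [Not ( [Or [And [And [Not p]] & [Not false]]] )]]]

2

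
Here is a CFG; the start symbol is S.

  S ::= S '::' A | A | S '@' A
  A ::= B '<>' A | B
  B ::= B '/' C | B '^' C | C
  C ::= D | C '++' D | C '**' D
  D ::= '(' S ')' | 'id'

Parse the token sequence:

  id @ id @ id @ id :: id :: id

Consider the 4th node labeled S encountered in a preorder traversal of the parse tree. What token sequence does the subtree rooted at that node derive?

id @ id @ id

[S [S [S [S [S [S [A [B [C [D id]]]]] @ [A [B [C [D id]]]]] @ [A [B [C [D id]]]]] @ [A [B [C [D id]]]]] :: [A [B [C [D id]]]]] :: [A [B [C [D id]]]]]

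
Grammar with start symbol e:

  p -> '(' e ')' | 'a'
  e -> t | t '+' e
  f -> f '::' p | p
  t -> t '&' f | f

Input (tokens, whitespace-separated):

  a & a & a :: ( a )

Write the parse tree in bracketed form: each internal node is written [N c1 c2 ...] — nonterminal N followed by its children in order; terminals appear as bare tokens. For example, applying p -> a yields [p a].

e
t
t & f
t & f & f
f & f & f
p & f & f
a & f & f
a & p & f
a & a & f
a & a & f :: p
a & a & p :: p
a & a & a :: p
a & a & a :: ( e )
a & a & a :: ( t )
a & a & a :: ( f )
a & a & a :: ( p )
a & a & a :: ( a )

[e [t [t [t [f [p a]]] & [f [p a]]] & [f [f [p a]] :: [p ( [e [t [f [p a]]]] )]]]]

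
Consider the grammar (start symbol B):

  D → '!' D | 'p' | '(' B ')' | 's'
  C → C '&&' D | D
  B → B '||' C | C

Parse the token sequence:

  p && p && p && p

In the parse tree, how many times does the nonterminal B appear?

[B [C [C [C [C [D p]] && [D p]] && [D p]] && [D p]]]

1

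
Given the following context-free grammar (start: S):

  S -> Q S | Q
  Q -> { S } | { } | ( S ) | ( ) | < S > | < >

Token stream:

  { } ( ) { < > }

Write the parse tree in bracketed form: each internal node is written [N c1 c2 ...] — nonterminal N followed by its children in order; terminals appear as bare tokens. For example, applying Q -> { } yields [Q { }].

S
Q S
{ } S
{ } Q S
{ } ( ) S
{ } ( ) Q
{ } ( ) { S }
{ } ( ) { Q }
{ } ( ) { < > }

[S [Q { }] [S [Q ( )] [S [Q { [S [Q < >]] }]]]]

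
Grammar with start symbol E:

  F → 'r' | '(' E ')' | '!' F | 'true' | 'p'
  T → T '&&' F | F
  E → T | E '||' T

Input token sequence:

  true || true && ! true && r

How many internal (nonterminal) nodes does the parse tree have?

11

[E [E [T [F true]]] || [T [T [T [F true]] && [F ! [F true]]] && [F r]]]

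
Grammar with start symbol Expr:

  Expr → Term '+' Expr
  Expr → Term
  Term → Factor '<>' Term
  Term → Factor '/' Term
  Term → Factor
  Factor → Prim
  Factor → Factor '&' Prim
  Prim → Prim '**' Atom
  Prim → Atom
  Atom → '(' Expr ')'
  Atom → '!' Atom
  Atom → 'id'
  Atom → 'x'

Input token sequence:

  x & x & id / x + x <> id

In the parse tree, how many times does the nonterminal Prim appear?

6

[Expr [Term [Factor [Factor [Factor [Prim [Atom x]]] & [Prim [Atom x]]] & [Prim [Atom id]]] / [Term [Factor [Prim [Atom x]]]]] + [Expr [Term [Factor [Prim [Atom x]]] <> [Term [Factor [Prim [Atom id]]]]]]]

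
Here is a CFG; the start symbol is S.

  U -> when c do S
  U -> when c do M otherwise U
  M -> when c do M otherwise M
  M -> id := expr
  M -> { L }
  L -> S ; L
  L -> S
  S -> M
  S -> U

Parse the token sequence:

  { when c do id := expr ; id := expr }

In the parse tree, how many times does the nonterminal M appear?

[S [M { [L [S [U when c do [S [M id := expr]]]] ; [L [S [M id := expr]]]] }]]

3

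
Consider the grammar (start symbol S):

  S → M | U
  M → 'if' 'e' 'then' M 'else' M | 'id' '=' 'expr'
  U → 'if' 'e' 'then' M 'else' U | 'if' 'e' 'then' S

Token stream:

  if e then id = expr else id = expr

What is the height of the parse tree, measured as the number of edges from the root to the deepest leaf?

3

[S [M if e then [M id = expr] else [M id = expr]]]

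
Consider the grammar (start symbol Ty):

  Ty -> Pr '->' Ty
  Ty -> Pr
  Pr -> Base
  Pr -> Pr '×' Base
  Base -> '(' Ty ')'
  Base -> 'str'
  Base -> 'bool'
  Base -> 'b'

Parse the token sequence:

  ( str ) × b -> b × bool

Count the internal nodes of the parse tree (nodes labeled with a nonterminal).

13

[Ty [Pr [Pr [Base ( [Ty [Pr [Base str]]] )]] × [Base b]] -> [Ty [Pr [Pr [Base b]] × [Base bool]]]]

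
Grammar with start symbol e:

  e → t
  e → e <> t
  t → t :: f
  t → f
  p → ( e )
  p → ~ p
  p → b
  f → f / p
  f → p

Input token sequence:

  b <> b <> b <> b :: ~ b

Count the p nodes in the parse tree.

6

[e [e [e [e [t [f [p b]]]] <> [t [f [p b]]]] <> [t [f [p b]]]] <> [t [t [f [p b]]] :: [f [p ~ [p b]]]]]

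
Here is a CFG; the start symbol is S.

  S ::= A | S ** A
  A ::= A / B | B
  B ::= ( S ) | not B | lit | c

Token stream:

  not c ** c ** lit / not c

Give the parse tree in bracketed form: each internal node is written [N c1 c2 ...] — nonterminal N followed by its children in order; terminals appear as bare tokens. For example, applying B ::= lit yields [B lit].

[S [S [S [A [B not [B c]]]] ** [A [B c]]] ** [A [A [B lit]] / [B not [B c]]]]

S
S ** A
S ** A ** A
A ** A ** A
B ** A ** A
not B ** A ** A
not c ** A ** A
not c ** B ** A
not c ** c ** A
not c ** c ** A / B
not c ** c ** B / B
not c ** c ** lit / B
not c ** c ** lit / not B
not c ** c ** lit / not c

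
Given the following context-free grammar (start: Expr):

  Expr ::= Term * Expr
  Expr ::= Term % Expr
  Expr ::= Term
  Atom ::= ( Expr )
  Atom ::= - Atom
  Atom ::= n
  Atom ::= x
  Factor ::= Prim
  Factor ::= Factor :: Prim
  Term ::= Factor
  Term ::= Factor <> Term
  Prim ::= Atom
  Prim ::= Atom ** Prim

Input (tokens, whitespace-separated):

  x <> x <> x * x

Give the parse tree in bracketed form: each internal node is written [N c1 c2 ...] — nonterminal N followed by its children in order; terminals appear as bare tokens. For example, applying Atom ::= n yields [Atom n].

[Expr [Term [Factor [Prim [Atom x]]] <> [Term [Factor [Prim [Atom x]]] <> [Term [Factor [Prim [Atom x]]]]]] * [Expr [Term [Factor [Prim [Atom x]]]]]]

Expr
Term * Expr
Factor <> Term * Expr
Prim <> Term * Expr
Atom <> Term * Expr
x <> Term * Expr
x <> Factor <> Term * Expr
x <> Prim <> Term * Expr
x <> Atom <> Term * Expr
x <> x <> Term * Expr
x <> x <> Factor * Expr
x <> x <> Prim * Expr
x <> x <> Atom * Expr
x <> x <> x * Expr
x <> x <> x * Term
x <> x <> x * Factor
x <> x <> x * Prim
x <> x <> x * Atom
x <> x <> x * x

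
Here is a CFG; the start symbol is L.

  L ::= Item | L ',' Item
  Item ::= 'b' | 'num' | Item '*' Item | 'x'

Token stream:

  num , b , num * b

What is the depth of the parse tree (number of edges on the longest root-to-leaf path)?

[L [L [L [Item num]] , [Item b]] , [Item [Item num] * [Item b]]]

4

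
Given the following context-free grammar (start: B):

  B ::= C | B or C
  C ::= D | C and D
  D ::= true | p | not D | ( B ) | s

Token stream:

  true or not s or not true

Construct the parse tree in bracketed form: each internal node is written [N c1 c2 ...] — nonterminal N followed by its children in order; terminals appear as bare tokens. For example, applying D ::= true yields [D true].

B
B or C
B or C or C
C or C or C
D or C or C
true or C or C
true or D or C
true or not D or C
true or not s or C
true or not s or D
true or not s or not D
true or not s or not true

[B [B [B [C [D true]]] or [C [D not [D s]]]] or [C [D not [D true]]]]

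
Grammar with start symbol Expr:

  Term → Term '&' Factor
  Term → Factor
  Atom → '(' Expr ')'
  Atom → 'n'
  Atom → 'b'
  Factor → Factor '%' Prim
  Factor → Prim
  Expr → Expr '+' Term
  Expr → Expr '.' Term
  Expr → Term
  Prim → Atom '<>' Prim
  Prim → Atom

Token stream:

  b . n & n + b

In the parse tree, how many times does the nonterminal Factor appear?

4

[Expr [Expr [Expr [Term [Factor [Prim [Atom b]]]]] . [Term [Term [Factor [Prim [Atom n]]]] & [Factor [Prim [Atom n]]]]] + [Term [Factor [Prim [Atom b]]]]]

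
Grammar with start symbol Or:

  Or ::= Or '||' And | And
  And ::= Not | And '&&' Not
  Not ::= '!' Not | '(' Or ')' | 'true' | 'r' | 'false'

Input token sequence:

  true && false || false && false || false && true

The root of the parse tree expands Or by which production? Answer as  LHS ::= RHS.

[Or [Or [Or [And [And [Not true]] && [Not false]]] || [And [And [Not false]] && [Not false]]] || [And [And [Not false]] && [Not true]]]

Or ::= Or '||' And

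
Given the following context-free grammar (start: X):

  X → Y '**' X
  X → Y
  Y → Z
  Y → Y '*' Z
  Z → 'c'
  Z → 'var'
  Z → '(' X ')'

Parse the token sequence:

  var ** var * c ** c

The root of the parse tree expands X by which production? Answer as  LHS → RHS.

[X [Y [Z var]] ** [X [Y [Y [Z var]] * [Z c]] ** [X [Y [Z c]]]]]

X → Y '**' X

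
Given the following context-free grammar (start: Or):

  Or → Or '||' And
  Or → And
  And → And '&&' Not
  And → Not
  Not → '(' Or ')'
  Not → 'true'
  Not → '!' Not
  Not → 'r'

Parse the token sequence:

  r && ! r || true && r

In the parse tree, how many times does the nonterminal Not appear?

5

[Or [Or [And [And [Not r]] && [Not ! [Not r]]]] || [And [And [Not true]] && [Not r]]]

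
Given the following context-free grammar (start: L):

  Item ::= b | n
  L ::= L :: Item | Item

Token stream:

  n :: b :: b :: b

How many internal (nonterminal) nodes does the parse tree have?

[L [L [L [L [Item n]] :: [Item b]] :: [Item b]] :: [Item b]]

8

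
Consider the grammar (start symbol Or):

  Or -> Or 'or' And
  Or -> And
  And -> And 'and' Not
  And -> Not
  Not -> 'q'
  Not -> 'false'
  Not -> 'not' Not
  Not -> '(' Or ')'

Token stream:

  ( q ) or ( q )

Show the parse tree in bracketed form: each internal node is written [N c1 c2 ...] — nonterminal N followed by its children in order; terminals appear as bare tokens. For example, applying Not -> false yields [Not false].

Or
Or or And
And or And
Not or And
( Or ) or And
( And ) or And
( Not ) or And
( q ) or And
( q ) or Not
( q ) or ( Or )
( q ) or ( And )
( q ) or ( Not )
( q ) or ( q )

[Or [Or [And [Not ( [Or [And [Not q]]] )]]] or [And [Not ( [Or [And [Not q]]] )]]]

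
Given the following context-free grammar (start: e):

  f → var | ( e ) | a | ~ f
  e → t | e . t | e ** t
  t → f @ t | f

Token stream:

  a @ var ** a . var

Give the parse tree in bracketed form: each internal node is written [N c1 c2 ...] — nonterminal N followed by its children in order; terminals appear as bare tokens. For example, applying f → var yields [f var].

e
e . t
e ** t . t
t ** t . t
f @ t ** t . t
a @ t ** t . t
a @ f ** t . t
a @ var ** t . t
a @ var ** f . t
a @ var ** a . t
a @ var ** a . f
a @ var ** a . var

[e [e [e [t [f a] @ [t [f var]]]] ** [t [f a]]] . [t [f var]]]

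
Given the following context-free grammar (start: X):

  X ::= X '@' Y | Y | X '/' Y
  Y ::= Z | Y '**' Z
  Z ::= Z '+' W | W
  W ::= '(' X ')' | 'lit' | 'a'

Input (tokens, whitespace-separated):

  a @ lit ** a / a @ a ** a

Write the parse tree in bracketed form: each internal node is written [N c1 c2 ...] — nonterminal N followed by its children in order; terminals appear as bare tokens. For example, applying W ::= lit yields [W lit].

[X [X [X [X [Y [Z [W a]]]] @ [Y [Y [Z [W lit]]] ** [Z [W a]]]] / [Y [Z [W a]]]] @ [Y [Y [Z [W a]]] ** [Z [W a]]]]

X
X @ Y
X / Y @ Y
X @ Y / Y @ Y
Y @ Y / Y @ Y
Z @ Y / Y @ Y
W @ Y / Y @ Y
a @ Y / Y @ Y
a @ Y ** Z / Y @ Y
a @ Z ** Z / Y @ Y
a @ W ** Z / Y @ Y
a @ lit ** Z / Y @ Y
a @ lit ** W / Y @ Y
a @ lit ** a / Y @ Y
a @ lit ** a / Z @ Y
a @ lit ** a / W @ Y
a @ lit ** a / a @ Y
a @ lit ** a / a @ Y ** Z
a @ lit ** a / a @ Z ** Z
a @ lit ** a / a @ W ** Z
a @ lit ** a / a @ a ** Z
a @ lit ** a / a @ a ** W
a @ lit ** a / a @ a ** a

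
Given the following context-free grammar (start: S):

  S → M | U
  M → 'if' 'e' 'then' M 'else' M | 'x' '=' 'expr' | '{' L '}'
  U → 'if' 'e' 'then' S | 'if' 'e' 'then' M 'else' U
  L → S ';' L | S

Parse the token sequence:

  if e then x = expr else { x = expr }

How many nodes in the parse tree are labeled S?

2

[S [M if e then [M x = expr] else [M { [L [S [M x = expr]]] }]]]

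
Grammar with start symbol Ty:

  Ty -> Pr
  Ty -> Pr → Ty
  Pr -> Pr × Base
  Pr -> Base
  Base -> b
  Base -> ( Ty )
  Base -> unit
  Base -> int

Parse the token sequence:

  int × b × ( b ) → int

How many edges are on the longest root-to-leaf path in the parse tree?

[Ty [Pr [Pr [Pr [Base int]] × [Base b]] × [Base ( [Ty [Pr [Base b]]] )]] → [Ty [Pr [Base int]]]]

6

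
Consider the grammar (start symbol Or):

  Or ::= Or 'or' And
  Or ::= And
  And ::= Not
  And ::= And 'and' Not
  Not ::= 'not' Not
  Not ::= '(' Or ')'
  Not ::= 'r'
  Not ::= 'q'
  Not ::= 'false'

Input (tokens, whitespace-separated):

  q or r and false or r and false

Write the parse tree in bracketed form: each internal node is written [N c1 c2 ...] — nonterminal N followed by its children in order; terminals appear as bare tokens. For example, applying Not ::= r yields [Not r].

[Or [Or [Or [And [Not q]]] or [And [And [Not r]] and [Not false]]] or [And [And [Not r]] and [Not false]]]

Or
Or or And
Or or And or And
And or And or And
Not or And or And
q or And or And
q or And and Not or And
q or Not and Not or And
q or r and Not or And
q or r and false or And
q or r and false or And and Not
q or r and false or Not and Not
q or r and false or r and Not
q or r and false or r and false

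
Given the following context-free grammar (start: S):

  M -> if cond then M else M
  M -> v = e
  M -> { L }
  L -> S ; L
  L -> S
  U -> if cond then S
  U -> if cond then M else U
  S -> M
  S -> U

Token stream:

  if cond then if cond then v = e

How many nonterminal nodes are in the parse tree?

[S [U if cond then [S [U if cond then [S [M v = e]]]]]]

6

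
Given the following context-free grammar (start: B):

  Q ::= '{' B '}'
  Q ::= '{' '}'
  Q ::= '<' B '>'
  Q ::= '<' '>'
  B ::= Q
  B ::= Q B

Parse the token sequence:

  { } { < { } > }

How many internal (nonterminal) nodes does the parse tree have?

[B [Q { }] [B [Q { [B [Q < [B [Q { }]] >]] }]]]

8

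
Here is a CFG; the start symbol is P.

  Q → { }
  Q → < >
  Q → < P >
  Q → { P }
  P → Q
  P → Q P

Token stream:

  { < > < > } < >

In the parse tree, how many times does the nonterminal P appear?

[P [Q { [P [Q < >] [P [Q < >]]] }] [P [Q < >]]]

4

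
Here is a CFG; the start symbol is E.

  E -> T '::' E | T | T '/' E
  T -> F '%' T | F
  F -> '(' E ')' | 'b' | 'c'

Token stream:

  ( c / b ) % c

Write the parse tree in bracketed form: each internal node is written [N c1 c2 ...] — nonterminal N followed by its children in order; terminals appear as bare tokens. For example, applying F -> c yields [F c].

E
T
F % T
( E ) % T
( T / E ) % T
( F / E ) % T
( c / E ) % T
( c / T ) % T
( c / F ) % T
( c / b ) % T
( c / b ) % F
( c / b ) % c

[E [T [F ( [E [T [F c]] / [E [T [F b]]]] )] % [T [F c]]]]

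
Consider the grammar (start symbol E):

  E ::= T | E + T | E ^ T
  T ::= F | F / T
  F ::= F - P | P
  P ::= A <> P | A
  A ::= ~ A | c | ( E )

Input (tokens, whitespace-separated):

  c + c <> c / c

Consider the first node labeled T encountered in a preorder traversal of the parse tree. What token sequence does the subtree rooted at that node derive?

[E [E [T [F [P [A c]]]]] + [T [F [P [A c] <> [P [A c]]]] / [T [F [P [A c]]]]]]

c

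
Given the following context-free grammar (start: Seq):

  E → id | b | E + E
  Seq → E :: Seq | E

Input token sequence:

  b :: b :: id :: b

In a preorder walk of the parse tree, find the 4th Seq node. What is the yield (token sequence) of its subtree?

b

[Seq [E b] :: [Seq [E b] :: [Seq [E id] :: [Seq [E b]]]]]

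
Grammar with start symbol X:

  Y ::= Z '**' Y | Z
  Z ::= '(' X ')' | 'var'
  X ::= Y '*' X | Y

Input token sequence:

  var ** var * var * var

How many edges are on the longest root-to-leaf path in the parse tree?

5

[X [Y [Z var] ** [Y [Z var]]] * [X [Y [Z var]] * [X [Y [Z var]]]]]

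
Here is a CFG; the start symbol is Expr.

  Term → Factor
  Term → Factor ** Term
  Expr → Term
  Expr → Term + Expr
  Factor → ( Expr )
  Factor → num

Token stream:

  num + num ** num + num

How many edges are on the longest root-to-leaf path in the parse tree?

5

[Expr [Term [Factor num]] + [Expr [Term [Factor num] ** [Term [Factor num]]] + [Expr [Term [Factor num]]]]]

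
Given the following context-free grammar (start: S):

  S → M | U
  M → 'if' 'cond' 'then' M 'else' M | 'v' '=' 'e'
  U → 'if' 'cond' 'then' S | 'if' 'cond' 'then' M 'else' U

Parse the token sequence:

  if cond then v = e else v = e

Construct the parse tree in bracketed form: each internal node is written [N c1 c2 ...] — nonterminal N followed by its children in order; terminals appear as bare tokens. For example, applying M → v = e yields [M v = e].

[S [M if cond then [M v = e] else [M v = e]]]

S
M
if cond then M else M
if cond then v = e else M
if cond then v = e else v = e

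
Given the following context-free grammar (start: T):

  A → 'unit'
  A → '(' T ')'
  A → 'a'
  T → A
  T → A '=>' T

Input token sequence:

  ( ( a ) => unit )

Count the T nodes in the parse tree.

[T [A ( [T [A ( [T [A a]] )] => [T [A unit]]] )]]

4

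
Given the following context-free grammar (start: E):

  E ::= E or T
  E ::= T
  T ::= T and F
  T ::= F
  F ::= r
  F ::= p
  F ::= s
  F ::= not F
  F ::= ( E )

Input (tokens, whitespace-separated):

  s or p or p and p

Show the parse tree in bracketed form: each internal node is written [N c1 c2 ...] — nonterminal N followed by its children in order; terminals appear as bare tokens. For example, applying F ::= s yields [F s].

[E [E [E [T [F s]]] or [T [F p]]] or [T [T [F p]] and [F p]]]

E
E or T
E or T or T
T or T or T
F or T or T
s or T or T
s or F or T
s or p or T
s or p or T and F
s or p or F and F
s or p or p and F
s or p or p and p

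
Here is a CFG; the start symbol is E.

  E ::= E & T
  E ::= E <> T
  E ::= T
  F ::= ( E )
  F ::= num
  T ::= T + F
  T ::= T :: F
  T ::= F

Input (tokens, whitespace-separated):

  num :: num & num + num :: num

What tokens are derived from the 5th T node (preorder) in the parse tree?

[E [E [T [T [F num]] :: [F num]]] & [T [T [T [F num]] + [F num]] :: [F num]]]

num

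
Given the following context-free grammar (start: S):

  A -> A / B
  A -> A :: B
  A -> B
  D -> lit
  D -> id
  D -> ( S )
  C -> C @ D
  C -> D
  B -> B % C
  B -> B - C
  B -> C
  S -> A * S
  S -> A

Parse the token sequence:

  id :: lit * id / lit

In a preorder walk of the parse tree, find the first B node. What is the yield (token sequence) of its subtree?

[S [A [A [B [C [D id]]]] :: [B [C [D lit]]]] * [S [A [A [B [C [D id]]]] / [B [C [D lit]]]]]]

id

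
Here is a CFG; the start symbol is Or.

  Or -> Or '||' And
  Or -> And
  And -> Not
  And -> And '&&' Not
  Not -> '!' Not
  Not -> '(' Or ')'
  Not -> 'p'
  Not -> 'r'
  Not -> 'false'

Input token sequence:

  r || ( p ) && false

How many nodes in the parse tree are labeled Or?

[Or [Or [And [Not r]]] || [And [And [Not ( [Or [And [Not p]]] )]] && [Not false]]]

3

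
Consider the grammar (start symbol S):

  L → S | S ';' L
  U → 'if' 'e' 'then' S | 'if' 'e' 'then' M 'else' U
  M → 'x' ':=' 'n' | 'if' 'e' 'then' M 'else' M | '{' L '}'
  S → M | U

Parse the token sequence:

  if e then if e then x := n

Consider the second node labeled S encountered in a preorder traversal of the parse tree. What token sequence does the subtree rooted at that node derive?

if e then x := n

[S [U if e then [S [U if e then [S [M x := n]]]]]]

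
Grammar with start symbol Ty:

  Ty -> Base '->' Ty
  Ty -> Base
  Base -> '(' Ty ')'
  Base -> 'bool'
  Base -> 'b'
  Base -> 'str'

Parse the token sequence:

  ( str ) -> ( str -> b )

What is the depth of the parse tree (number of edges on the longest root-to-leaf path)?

[Ty [Base ( [Ty [Base str]] )] -> [Ty [Base ( [Ty [Base str] -> [Ty [Base b]]] )]]]

6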